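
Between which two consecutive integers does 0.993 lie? 0 and 1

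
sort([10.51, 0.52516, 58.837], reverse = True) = [58.837, 10.51, 0.52516]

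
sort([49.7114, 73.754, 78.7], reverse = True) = [78.7, 73.754, 49.7114]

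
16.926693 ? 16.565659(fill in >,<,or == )>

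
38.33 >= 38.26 True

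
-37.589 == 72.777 False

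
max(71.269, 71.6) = 71.6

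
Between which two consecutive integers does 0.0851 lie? 0 and 1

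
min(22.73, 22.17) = 22.17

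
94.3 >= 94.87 False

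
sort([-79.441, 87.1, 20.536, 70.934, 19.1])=[-79.441, 19.1, 20.536, 70.934, 87.1]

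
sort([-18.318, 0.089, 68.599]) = [-18.318, 0.089, 68.599]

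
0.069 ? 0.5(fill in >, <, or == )<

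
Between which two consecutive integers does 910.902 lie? 910 and 911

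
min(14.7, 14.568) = 14.568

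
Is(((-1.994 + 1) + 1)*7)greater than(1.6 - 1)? No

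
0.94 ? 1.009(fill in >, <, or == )<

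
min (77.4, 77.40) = 77.4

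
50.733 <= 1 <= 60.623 False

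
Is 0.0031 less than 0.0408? Yes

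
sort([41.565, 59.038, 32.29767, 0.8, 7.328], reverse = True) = [59.038, 41.565, 32.29767, 7.328, 0.8]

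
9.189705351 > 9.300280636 False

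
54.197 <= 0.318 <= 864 False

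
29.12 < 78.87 True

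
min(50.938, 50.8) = 50.8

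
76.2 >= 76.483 False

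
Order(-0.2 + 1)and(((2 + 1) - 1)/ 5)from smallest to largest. (((2 + 1) - 1)/ 5), (-0.2 + 1)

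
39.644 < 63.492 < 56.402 False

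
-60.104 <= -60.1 True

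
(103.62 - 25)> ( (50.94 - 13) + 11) True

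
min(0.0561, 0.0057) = 0.0057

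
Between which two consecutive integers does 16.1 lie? 16 and 17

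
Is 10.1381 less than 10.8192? Yes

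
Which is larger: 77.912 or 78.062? 78.062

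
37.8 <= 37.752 False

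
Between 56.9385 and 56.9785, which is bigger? 56.9785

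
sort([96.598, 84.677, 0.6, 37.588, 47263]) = [0.6, 37.588, 84.677, 96.598, 47263]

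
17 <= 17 True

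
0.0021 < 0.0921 True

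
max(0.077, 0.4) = 0.4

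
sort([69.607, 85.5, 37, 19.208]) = [19.208, 37, 69.607, 85.5]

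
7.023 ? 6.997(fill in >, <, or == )>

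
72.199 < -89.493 False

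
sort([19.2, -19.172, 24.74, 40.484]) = [-19.172, 19.2, 24.74, 40.484]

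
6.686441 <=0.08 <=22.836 False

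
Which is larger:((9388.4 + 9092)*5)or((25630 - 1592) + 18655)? ((9388.4 + 9092)*5)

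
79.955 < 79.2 False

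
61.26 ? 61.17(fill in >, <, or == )>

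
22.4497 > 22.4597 False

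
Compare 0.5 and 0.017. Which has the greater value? 0.5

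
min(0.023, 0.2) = 0.023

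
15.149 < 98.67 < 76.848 False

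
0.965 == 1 False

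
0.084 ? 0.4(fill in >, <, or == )<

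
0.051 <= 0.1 True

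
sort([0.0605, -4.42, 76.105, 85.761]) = [-4.42, 0.0605, 76.105, 85.761]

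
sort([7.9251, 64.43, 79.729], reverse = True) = [79.729, 64.43, 7.9251]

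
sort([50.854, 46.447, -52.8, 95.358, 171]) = [-52.8, 46.447, 50.854, 95.358, 171]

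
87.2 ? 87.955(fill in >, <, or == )<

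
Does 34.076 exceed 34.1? No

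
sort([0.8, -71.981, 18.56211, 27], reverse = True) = [27, 18.56211, 0.8, -71.981]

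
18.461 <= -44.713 False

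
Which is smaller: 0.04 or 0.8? 0.04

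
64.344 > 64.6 False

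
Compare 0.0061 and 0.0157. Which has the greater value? 0.0157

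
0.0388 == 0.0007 False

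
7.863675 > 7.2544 True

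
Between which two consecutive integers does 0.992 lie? 0 and 1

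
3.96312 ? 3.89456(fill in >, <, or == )>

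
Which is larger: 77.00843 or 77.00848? 77.00848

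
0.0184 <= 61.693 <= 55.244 False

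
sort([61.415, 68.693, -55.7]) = [-55.7, 61.415, 68.693]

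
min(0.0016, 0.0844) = 0.0016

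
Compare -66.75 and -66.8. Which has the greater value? -66.75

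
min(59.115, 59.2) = 59.115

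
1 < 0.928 False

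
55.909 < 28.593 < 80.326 False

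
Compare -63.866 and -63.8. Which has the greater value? -63.8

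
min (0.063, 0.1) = 0.063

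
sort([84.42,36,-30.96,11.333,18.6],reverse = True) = [84.42,36,18.6,11.333,-30.96]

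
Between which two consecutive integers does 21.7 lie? 21 and 22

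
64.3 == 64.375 False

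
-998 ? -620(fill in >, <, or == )<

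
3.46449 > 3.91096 False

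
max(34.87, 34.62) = 34.87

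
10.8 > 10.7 True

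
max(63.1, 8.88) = 63.1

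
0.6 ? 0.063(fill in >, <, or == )>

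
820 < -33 False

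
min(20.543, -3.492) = -3.492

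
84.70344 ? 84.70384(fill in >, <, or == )<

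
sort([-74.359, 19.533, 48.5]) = [-74.359, 19.533, 48.5]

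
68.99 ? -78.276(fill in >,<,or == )>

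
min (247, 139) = 139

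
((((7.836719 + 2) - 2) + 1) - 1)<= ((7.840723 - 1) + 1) True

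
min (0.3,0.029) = 0.029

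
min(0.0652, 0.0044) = 0.0044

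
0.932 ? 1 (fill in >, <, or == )<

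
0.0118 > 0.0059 True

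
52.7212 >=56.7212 False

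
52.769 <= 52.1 False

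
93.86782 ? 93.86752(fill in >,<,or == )>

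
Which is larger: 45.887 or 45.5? 45.887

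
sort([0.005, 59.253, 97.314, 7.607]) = [0.005, 7.607, 59.253, 97.314]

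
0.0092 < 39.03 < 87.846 True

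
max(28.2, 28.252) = 28.252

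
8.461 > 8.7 False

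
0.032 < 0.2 True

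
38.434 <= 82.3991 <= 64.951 False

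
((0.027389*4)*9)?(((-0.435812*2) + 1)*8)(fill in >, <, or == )<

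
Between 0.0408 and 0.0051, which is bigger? 0.0408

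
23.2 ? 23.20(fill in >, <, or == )==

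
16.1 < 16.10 False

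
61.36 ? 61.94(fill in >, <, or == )<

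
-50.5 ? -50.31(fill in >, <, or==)<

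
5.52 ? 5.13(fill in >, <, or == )>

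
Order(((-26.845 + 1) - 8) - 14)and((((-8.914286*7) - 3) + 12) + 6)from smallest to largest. (((-26.845 + 1) - 8) - 14), ((((-8.914286*7) - 3) + 12) + 6)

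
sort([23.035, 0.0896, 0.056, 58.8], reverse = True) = [58.8, 23.035, 0.0896, 0.056]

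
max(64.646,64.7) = 64.7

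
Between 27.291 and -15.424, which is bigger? 27.291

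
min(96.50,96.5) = 96.50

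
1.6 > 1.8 False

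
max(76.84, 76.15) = 76.84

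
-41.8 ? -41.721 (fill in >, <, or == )<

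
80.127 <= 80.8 True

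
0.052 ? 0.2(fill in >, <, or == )<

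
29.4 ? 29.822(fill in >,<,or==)<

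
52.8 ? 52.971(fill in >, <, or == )<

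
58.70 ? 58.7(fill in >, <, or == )==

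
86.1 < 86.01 False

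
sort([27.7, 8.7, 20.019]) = [8.7, 20.019, 27.7]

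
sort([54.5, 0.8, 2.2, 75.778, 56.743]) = [0.8, 2.2, 54.5, 56.743, 75.778]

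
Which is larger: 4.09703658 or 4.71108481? 4.71108481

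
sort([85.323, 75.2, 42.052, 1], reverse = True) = [85.323, 75.2, 42.052, 1]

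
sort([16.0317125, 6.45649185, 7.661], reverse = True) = [16.0317125, 7.661, 6.45649185]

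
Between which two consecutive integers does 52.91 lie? 52 and 53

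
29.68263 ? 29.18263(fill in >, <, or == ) >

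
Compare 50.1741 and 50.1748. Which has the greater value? 50.1748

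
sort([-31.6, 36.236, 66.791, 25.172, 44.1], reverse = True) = [66.791, 44.1, 36.236, 25.172, -31.6]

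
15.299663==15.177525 False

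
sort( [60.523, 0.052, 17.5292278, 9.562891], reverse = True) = [60.523, 17.5292278, 9.562891, 0.052]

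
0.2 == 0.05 False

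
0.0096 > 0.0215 False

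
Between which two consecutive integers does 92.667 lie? 92 and 93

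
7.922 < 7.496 False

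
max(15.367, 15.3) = 15.367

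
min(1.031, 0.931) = 0.931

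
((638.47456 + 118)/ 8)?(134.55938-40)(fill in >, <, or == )<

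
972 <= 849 False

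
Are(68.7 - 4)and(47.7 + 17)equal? Yes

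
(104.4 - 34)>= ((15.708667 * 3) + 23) True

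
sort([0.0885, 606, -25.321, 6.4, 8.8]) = [-25.321, 0.0885, 6.4, 8.8, 606]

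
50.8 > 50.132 True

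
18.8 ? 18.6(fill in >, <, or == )>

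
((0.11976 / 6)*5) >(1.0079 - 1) True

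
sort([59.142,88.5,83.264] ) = [59.142,83.264,88.5]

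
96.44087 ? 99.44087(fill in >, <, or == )<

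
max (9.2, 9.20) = 9.20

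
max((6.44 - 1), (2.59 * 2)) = 5.44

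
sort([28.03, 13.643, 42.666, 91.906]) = [13.643, 28.03, 42.666, 91.906]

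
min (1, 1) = 1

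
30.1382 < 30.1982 True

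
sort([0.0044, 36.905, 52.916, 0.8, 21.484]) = [0.0044, 0.8, 21.484, 36.905, 52.916]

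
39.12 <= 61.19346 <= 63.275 True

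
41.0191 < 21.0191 False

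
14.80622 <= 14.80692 True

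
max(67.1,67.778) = 67.778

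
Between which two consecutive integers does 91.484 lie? 91 and 92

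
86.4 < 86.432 True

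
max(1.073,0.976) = 1.073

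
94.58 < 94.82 True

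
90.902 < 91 True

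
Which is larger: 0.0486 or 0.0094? 0.0486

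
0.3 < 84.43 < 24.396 False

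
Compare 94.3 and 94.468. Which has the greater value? 94.468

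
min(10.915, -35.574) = -35.574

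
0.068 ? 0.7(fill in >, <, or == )<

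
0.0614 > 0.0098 True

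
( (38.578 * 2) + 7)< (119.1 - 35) False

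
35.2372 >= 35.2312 True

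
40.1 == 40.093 False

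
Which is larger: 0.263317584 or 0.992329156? 0.992329156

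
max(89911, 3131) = 89911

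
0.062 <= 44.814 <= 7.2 False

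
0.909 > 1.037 False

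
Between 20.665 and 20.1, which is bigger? 20.665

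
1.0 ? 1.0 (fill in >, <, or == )==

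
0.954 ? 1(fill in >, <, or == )<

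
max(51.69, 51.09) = 51.69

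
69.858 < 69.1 False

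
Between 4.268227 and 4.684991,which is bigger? 4.684991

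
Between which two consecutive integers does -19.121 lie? -20 and -19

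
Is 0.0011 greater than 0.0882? No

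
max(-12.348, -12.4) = -12.348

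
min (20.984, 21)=20.984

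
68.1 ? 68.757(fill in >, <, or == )<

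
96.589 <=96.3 False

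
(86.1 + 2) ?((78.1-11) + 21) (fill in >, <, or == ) ==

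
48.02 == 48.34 False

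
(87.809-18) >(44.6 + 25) True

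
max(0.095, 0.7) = 0.7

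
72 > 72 False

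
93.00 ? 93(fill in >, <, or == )==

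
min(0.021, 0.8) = 0.021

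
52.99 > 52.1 True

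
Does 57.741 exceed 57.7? Yes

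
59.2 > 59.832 False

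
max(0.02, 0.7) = 0.7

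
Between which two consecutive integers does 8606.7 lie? 8606 and 8607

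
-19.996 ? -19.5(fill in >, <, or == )<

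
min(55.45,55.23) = 55.23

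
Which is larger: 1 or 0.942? 1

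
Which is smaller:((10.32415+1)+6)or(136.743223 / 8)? (136.743223 / 8)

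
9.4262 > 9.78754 False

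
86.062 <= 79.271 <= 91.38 False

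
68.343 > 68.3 True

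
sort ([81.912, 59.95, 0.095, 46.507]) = [0.095, 46.507, 59.95, 81.912]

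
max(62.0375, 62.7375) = 62.7375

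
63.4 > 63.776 False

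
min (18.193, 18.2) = 18.193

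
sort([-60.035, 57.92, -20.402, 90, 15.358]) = [-60.035, -20.402, 15.358, 57.92, 90]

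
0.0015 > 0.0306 False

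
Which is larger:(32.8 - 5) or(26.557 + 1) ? (32.8 - 5)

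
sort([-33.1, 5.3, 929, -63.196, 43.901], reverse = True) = [929, 43.901, 5.3, -33.1, -63.196]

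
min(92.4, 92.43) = 92.4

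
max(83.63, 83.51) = 83.63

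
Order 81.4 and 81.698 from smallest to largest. 81.4, 81.698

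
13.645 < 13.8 True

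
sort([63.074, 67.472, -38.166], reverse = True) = [67.472, 63.074, -38.166]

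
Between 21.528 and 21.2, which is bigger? 21.528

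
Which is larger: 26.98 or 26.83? 26.98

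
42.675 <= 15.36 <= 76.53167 False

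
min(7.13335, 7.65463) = 7.13335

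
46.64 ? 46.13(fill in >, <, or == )>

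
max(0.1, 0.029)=0.1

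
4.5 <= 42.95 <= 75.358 True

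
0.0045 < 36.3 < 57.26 True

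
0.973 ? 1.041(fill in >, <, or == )<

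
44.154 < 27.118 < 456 False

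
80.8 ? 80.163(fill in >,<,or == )>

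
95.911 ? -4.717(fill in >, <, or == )>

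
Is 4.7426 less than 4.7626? Yes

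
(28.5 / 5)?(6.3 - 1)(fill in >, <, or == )>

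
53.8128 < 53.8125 False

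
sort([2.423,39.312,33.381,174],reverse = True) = [174,39.312,33.381,2.423]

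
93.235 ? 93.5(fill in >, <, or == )<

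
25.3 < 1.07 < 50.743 False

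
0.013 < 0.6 True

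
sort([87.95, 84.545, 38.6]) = [38.6, 84.545, 87.95]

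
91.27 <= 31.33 False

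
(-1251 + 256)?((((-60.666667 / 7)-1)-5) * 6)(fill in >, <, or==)<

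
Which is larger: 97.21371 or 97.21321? 97.21371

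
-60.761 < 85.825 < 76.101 False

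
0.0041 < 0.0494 True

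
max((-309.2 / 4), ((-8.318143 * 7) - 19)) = -77.227001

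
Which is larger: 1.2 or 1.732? 1.732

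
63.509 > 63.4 True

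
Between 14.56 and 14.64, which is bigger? 14.64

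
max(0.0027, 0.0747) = 0.0747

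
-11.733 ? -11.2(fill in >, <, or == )<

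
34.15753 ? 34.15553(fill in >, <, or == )>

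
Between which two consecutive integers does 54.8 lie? 54 and 55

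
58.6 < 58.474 False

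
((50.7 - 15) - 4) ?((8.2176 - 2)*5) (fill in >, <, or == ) >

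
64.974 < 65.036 True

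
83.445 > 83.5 False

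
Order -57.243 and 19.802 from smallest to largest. -57.243, 19.802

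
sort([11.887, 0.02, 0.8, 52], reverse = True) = [52, 11.887, 0.8, 0.02]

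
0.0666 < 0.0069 False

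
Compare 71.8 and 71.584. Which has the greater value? 71.8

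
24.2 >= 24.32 False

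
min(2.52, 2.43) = 2.43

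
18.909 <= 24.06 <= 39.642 True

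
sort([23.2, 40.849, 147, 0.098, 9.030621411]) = [0.098, 9.030621411, 23.2, 40.849, 147]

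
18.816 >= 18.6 True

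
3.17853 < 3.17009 False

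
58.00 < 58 False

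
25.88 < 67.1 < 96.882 True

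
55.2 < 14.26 False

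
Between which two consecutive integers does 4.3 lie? 4 and 5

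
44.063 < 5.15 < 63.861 False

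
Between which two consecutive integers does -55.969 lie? -56 and -55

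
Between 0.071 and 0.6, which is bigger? 0.6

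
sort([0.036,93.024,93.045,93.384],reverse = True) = [93.384,93.045,93.024,0.036]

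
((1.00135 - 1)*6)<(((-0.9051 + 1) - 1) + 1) True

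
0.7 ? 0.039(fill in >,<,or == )>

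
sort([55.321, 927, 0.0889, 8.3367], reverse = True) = [927, 55.321, 8.3367, 0.0889]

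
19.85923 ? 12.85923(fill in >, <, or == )>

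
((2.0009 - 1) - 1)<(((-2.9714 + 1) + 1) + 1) True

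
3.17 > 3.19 False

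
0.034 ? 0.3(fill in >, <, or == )<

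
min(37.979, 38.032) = 37.979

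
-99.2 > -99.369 True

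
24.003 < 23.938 False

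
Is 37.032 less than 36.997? No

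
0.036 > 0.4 False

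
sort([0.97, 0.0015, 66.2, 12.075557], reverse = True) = [66.2, 12.075557, 0.97, 0.0015]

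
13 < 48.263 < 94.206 True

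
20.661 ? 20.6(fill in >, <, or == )>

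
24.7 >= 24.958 False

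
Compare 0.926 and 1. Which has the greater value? 1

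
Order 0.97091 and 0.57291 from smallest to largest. 0.57291, 0.97091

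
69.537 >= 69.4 True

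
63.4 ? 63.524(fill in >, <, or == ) <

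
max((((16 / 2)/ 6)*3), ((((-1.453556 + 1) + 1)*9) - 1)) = 4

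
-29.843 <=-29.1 True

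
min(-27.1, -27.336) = -27.336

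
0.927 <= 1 True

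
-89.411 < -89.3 True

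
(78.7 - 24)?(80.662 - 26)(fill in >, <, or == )>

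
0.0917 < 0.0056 False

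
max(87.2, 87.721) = 87.721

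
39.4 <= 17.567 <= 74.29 False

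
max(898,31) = 898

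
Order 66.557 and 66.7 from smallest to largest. 66.557, 66.7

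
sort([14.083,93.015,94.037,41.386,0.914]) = [0.914,14.083,41.386,93.015,94.037]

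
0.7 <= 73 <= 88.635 True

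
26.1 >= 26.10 True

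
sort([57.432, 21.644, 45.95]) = [21.644, 45.95, 57.432]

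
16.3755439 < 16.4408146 True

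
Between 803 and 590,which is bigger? 803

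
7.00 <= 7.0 True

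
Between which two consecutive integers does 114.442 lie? 114 and 115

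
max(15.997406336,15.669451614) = 15.997406336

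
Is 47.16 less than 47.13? No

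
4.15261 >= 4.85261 False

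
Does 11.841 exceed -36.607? Yes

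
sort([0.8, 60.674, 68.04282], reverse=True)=[68.04282, 60.674, 0.8]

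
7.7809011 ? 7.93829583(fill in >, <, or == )<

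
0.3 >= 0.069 True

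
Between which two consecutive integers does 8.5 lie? 8 and 9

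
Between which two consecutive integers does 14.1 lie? 14 and 15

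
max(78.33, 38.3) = 78.33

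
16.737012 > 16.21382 True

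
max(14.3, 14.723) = 14.723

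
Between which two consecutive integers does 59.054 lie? 59 and 60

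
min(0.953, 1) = 0.953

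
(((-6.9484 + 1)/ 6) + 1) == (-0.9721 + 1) False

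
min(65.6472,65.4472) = 65.4472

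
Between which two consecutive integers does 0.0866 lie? 0 and 1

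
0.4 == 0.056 False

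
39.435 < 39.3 False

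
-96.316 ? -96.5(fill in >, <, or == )>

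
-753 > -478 False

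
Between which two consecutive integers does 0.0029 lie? 0 and 1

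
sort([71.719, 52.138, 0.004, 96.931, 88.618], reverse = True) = [96.931, 88.618, 71.719, 52.138, 0.004]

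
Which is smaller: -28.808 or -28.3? -28.808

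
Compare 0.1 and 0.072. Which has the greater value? 0.1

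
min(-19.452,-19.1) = -19.452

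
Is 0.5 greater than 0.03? Yes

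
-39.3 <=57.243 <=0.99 False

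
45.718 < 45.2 False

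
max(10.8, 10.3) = 10.8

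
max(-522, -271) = -271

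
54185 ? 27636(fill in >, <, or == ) >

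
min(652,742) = 652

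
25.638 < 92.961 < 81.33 False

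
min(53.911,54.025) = 53.911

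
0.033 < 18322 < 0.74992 False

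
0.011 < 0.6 True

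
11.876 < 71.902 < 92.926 True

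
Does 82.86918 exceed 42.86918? Yes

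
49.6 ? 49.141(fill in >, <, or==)>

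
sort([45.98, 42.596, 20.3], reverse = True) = [45.98, 42.596, 20.3]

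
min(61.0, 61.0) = 61.0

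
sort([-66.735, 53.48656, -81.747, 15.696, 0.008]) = [-81.747, -66.735, 0.008, 15.696, 53.48656]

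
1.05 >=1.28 False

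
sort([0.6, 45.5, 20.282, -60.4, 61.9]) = [-60.4, 0.6, 20.282, 45.5, 61.9]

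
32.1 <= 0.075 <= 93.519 False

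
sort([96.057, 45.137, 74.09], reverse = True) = [96.057, 74.09, 45.137]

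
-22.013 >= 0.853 False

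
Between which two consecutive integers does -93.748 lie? -94 and -93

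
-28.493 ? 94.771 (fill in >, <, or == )<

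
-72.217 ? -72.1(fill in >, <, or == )<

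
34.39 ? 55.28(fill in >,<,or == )<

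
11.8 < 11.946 True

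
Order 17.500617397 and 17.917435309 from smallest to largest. 17.500617397, 17.917435309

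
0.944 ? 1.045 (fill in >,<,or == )<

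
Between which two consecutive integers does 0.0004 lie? 0 and 1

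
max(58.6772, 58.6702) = 58.6772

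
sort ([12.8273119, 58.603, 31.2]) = [12.8273119, 31.2, 58.603]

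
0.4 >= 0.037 True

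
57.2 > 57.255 False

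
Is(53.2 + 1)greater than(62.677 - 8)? No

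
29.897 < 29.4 False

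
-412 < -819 False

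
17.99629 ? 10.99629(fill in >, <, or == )>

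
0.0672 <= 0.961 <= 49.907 True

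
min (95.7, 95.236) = 95.236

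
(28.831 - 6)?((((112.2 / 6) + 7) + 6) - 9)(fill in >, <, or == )>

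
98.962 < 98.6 False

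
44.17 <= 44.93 True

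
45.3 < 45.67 True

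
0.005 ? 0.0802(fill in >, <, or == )<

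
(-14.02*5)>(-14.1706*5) True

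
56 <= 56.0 True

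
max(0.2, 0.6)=0.6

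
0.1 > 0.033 True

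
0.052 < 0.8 True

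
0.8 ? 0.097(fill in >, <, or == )>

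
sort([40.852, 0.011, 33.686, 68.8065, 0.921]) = [0.011, 0.921, 33.686, 40.852, 68.8065]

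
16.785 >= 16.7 True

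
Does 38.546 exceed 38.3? Yes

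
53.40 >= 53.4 True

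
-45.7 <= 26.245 True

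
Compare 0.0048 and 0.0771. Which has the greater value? 0.0771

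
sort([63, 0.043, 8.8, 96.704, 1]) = [0.043, 1, 8.8, 63, 96.704]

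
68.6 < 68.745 True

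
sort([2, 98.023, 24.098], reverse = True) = [98.023, 24.098, 2]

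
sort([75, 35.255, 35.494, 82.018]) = [35.255, 35.494, 75, 82.018]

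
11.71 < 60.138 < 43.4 False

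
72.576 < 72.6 True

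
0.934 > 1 False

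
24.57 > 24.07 True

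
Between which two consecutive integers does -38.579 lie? -39 and -38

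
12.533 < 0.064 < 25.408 False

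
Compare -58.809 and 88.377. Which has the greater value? 88.377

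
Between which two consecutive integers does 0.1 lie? 0 and 1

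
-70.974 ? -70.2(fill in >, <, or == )<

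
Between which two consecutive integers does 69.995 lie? 69 and 70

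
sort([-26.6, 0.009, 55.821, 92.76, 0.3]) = [-26.6, 0.009, 0.3, 55.821, 92.76]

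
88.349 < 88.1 False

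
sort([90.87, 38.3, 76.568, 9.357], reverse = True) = [90.87, 76.568, 38.3, 9.357]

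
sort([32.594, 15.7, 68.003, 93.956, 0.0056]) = [0.0056, 15.7, 32.594, 68.003, 93.956]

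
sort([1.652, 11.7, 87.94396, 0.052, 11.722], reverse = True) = [87.94396, 11.722, 11.7, 1.652, 0.052]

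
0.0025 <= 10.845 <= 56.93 True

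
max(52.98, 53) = 53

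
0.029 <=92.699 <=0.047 False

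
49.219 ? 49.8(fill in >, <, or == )<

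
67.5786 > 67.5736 True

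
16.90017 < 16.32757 False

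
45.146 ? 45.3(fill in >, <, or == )<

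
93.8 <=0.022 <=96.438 False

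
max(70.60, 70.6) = 70.6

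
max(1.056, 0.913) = 1.056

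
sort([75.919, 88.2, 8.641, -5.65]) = [-5.65, 8.641, 75.919, 88.2]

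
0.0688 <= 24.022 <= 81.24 True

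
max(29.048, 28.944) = 29.048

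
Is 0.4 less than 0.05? No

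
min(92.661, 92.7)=92.661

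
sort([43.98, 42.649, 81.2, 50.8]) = [42.649, 43.98, 50.8, 81.2]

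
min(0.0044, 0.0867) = 0.0044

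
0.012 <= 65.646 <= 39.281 False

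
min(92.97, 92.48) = 92.48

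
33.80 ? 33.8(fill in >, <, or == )==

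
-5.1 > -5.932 True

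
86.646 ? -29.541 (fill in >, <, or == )>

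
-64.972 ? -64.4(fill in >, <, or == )<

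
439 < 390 False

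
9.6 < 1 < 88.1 False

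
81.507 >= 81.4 True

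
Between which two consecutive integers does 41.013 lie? 41 and 42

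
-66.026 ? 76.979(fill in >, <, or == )<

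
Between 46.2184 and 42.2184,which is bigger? 46.2184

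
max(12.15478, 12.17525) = 12.17525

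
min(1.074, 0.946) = 0.946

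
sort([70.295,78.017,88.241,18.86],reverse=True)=[88.241,78.017,70.295,18.86]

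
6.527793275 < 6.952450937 True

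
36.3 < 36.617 True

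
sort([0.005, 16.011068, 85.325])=[0.005, 16.011068, 85.325]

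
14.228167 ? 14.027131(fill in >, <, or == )>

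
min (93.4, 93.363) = 93.363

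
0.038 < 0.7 True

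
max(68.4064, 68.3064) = 68.4064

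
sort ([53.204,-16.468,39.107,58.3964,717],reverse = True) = [717,58.3964,53.204,39.107,-16.468]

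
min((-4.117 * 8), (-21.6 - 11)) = -32.936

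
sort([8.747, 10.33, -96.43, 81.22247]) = [-96.43, 8.747, 10.33, 81.22247]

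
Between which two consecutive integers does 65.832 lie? 65 and 66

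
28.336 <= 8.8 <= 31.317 False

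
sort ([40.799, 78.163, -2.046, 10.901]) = [-2.046, 10.901, 40.799, 78.163]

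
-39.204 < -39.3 False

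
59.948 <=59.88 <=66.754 False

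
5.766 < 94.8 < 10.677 False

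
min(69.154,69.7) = 69.154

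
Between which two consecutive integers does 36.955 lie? 36 and 37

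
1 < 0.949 False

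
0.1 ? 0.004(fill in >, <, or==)>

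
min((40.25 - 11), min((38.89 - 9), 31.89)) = 29.25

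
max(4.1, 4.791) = 4.791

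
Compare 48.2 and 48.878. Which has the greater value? 48.878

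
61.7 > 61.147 True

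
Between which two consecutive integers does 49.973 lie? 49 and 50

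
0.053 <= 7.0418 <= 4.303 False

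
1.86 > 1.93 False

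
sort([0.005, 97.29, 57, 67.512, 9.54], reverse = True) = [97.29, 67.512, 57, 9.54, 0.005]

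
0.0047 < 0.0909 True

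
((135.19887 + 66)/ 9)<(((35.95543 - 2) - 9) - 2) True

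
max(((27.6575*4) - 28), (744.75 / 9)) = 82.75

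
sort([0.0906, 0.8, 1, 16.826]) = [0.0906, 0.8, 1, 16.826]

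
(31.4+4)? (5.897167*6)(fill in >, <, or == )>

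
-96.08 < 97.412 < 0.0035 False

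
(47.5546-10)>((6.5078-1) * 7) False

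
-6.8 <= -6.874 False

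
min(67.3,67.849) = 67.3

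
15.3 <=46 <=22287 True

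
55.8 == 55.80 True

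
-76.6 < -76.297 True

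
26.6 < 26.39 False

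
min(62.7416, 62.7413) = 62.7413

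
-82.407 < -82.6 False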